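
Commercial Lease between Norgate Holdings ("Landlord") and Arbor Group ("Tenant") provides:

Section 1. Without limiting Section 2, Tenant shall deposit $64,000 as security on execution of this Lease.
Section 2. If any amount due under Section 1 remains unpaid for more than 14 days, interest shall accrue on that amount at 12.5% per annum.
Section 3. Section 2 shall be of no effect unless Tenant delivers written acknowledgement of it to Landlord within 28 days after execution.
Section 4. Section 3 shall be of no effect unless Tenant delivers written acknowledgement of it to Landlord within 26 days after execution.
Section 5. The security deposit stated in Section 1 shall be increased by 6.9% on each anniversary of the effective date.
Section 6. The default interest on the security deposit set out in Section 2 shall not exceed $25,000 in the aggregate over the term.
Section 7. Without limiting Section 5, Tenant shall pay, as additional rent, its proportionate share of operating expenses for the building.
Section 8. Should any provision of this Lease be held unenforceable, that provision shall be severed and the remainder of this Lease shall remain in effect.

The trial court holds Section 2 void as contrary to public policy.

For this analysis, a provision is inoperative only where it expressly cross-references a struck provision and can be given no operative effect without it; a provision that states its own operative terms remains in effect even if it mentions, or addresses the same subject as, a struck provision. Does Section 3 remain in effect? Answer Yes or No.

Section 2 is struck. Section 3 operates only by reference to Section 2, so it falls with Section 2. The whole of Section 6 is the aggregate cap on the default interest on the security deposit, defined by reference to Section 2, so Section 6 cannot stand once Section 2 is removed. Section 4 merely fixes the acknowledgement condition for Section 3; with Section 3 gone it has nothing to operate on and falls away. Section 1 mentions Section 2 but its own obligation stands independently of Section 2, so Section 1 is not affected. Section 8 is a severability clause and preserves every provision that can still be given independent effect. That leaves Section 1, Section 5, Section 7, and Section 8 in effect. Section 3 is among the inoperative provisions, so the answer is no.

No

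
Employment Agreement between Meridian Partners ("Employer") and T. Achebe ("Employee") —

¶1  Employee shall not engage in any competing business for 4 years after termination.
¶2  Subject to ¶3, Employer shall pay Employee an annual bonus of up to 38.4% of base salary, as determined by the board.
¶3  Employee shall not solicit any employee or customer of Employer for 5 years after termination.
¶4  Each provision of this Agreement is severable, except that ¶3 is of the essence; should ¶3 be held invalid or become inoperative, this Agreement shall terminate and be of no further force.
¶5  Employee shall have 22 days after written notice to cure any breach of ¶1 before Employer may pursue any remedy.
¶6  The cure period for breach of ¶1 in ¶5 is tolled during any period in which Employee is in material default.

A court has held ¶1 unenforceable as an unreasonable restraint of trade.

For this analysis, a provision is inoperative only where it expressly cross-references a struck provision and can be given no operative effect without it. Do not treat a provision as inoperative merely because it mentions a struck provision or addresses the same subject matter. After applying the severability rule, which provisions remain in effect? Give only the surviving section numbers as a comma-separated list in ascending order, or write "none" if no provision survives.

¶1 is struck. ¶5 operates only by reference to ¶1, so it falls with ¶1. ¶6 operates only by reference to ¶5, so it falls with ¶5. ¶4 makes ¶3 an essential term, but ¶3 is unaffected, so the severability proviso in ¶4 preserves the remaining provisions. That leaves ¶2, ¶3, and ¶4 in effect.

2, 3, 4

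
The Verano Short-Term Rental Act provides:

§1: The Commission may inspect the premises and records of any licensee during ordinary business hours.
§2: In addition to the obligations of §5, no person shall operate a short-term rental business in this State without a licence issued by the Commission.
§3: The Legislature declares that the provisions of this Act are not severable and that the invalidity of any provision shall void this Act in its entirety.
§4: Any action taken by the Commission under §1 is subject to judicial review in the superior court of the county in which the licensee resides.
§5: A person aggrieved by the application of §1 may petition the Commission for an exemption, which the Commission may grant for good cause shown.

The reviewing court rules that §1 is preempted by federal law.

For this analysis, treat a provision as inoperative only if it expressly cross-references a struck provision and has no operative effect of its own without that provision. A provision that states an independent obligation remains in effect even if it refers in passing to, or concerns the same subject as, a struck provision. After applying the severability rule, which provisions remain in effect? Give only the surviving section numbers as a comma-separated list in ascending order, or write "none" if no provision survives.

§1 is struck. §4 operates only by reference to §1, so it falls with §1. §5 merely fixes the exemption procedure for §1; with §1 gone it has nothing to operate on and falls away. §3 provides that the Act is not severable, so the invalidity of any one provision voids the entire Act. No provision of the Act survives.

none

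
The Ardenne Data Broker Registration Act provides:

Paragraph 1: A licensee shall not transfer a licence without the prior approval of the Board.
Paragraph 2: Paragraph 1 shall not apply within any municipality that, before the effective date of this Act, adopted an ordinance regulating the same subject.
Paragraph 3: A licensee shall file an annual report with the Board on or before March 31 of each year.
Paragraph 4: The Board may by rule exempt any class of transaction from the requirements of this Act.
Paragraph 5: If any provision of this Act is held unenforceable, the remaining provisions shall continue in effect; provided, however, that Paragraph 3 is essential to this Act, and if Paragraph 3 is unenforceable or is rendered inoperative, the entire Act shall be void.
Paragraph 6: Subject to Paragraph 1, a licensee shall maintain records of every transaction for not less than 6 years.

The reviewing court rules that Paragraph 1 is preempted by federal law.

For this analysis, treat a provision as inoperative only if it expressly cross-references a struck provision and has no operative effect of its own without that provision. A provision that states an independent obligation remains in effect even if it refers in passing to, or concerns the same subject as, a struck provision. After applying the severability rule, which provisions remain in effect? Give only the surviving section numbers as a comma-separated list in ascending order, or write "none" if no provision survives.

Paragraph 1 is struck. Paragraph 2 operates only by reference to Paragraph 1, so it falls with Paragraph 1. Paragraph 6 mentions Paragraph 1 but its own obligation stands independently of Paragraph 1, so Paragraph 6 is not affected. Paragraph 5 makes Paragraph 3 an essential term, but Paragraph 3 is unaffected, so the severability proviso in Paragraph 5 preserves the remaining provisions. That leaves Paragraph 3, Paragraph 4, Paragraph 5, and Paragraph 6 in effect.

3, 4, 5, 6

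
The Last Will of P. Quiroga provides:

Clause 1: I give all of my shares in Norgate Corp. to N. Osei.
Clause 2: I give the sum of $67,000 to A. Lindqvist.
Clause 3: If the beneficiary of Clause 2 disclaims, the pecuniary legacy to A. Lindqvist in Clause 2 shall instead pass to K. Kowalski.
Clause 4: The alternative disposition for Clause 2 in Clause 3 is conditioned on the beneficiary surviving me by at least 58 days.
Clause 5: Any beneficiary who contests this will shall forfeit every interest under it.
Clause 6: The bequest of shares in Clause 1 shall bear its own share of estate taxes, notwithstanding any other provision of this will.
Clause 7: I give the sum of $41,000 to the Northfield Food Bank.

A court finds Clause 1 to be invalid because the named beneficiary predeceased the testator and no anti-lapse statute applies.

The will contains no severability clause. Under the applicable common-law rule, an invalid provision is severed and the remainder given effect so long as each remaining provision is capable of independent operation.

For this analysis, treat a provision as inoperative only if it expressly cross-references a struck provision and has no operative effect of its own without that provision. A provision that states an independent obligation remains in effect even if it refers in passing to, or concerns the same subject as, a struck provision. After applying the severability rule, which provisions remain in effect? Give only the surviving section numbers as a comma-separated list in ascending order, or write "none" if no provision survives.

Clause 1 is struck. Clause 6 merely fixes the tax charge on Clause 1; with Clause 1 gone it has nothing to operate on and falls away. With no severability clause, the stated default rule severs what cannot stand and enforces each remaining provision that can operate on its own. Clause 2, Clause 3, Clause 4, Clause 5, and Clause 7 remain in effect.

2, 3, 4, 5, 7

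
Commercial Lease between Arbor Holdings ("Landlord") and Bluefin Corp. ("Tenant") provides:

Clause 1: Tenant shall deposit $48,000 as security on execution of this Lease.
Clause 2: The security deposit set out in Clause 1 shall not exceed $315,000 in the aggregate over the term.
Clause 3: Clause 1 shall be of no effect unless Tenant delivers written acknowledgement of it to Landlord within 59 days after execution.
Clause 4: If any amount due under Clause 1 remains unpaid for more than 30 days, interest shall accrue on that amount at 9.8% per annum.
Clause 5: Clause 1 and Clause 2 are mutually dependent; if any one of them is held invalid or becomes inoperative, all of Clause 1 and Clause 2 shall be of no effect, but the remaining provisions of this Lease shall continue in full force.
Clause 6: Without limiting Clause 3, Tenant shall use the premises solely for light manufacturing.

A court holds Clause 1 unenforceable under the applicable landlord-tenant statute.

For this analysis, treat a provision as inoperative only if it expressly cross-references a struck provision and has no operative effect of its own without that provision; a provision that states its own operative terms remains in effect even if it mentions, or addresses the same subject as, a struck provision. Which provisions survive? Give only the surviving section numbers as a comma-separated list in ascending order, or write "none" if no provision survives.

5, 6

Clause 1 is struck. Clause 2 has no operative effect of its own apart from Clause 1 and is therefore inoperative. Clause 3 operates only by reference to Clause 1, so it falls with Clause 1. Clause 4 does nothing except set the default interest on the security deposit by reference to Clause 1; with Clause 1 gone it has no independent effect and is inoperative. Clause 6 mentions Clause 3 but its own obligation stands independently of Clause 3, so Clause 6 is not affected. Clause 5 declares Clause 1 and Clause 2 mutually dependent; since one of them has fallen, all of them are of no effect. The remainder continues in force under Clause 5. That leaves Clause 5 and Clause 6 in effect.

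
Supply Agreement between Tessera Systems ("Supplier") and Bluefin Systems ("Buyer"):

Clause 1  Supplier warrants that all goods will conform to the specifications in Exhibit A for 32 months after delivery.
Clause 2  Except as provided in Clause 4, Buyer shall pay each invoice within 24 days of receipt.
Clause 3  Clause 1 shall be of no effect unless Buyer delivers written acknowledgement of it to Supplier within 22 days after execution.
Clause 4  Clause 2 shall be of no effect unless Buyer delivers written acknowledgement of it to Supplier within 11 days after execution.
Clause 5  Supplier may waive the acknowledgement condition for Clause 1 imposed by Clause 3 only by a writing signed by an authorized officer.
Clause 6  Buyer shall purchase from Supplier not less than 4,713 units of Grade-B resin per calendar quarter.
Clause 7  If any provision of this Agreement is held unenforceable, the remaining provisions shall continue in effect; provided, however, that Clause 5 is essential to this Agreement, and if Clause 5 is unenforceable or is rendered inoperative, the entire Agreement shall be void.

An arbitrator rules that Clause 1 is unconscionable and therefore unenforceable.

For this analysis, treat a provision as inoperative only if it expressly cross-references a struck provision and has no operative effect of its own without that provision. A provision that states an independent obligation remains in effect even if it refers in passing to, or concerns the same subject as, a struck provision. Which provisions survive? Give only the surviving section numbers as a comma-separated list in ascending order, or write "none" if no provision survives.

Clause 1 is struck. The only function of Clause 3 is the acknowledgement condition for Clause 1, so it cannot stand once Clause 1 is removed. The only function of Clause 5 is the waiver condition for Clause 3, so it cannot stand once Clause 3 is removed. Clause 7 makes Clause 5 an essential term, and Clause 5 has been rendered inoperative by the cascade; under Clause 7, the entire Agreement is therefore void. No provision of the Agreement survives.

none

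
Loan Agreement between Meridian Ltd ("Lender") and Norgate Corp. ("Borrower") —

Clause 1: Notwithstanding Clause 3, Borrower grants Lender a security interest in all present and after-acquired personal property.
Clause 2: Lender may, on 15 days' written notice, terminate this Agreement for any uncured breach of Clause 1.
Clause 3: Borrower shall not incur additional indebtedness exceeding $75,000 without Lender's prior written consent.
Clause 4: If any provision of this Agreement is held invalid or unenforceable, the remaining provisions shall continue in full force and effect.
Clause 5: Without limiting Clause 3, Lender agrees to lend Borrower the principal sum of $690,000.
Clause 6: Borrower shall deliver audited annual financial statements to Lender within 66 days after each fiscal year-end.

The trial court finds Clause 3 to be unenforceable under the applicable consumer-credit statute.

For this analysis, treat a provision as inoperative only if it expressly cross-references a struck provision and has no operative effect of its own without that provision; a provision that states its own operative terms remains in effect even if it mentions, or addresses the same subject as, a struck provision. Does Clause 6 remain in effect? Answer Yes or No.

Yes

Clause 3 is struck. Clause 5 mentions Clause 3 but its own obligation stands independently of Clause 3, so Clause 5 is not affected. Although Clause 1 refers to Clause 3, its operative terms do not depend on Clause 3, so it remains in effect. No other provision's operative terms depend on Clause 3. Clause 4 is a severability clause and preserves every provision that can still be given independent effect. Clause 1, Clause 2, Clause 4, Clause 5, and Clause 6 remain in effect. Clause 6 is among the surviving provisions, so the answer is yes.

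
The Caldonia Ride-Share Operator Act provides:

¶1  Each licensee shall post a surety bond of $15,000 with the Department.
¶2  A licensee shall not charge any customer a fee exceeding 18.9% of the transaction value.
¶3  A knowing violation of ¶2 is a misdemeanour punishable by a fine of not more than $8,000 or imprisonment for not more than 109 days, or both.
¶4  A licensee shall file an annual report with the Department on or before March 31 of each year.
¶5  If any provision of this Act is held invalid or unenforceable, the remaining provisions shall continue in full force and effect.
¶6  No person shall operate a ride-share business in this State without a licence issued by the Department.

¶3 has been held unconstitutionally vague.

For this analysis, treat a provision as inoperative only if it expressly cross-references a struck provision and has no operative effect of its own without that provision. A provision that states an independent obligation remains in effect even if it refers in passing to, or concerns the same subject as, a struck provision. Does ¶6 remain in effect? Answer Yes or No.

¶3 is struck. Nothing else in the Act is defined by reference to ¶3. Under the severability clause in ¶5, the remaining provisions continue in force. That leaves ¶1, ¶2, ¶4, ¶5, and ¶6 in effect. ¶6 is among the surviving provisions, so the answer is yes.

Yes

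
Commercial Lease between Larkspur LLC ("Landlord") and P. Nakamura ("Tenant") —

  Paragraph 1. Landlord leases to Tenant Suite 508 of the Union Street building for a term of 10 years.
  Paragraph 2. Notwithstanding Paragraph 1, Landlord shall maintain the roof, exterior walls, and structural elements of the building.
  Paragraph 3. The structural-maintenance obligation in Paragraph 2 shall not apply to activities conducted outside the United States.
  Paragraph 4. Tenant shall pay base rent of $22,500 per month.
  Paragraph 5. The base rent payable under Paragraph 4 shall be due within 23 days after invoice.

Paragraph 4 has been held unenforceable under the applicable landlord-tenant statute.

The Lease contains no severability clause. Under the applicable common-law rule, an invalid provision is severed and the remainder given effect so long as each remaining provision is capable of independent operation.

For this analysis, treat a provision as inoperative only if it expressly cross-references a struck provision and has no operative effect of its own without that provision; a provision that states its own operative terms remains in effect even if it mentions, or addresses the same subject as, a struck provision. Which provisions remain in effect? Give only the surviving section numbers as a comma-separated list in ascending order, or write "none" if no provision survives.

Paragraph 4 is struck. Paragraph 5 does nothing except set the payment deadline for the base rent by reference to Paragraph 4; with Paragraph 4 gone it has no independent effect and is inoperative. Under the stated default rule, only provisions that cannot operate independently fall away; the rest are enforced. Paragraph 1, Paragraph 2, and Paragraph 3 remain in effect.

1, 2, 3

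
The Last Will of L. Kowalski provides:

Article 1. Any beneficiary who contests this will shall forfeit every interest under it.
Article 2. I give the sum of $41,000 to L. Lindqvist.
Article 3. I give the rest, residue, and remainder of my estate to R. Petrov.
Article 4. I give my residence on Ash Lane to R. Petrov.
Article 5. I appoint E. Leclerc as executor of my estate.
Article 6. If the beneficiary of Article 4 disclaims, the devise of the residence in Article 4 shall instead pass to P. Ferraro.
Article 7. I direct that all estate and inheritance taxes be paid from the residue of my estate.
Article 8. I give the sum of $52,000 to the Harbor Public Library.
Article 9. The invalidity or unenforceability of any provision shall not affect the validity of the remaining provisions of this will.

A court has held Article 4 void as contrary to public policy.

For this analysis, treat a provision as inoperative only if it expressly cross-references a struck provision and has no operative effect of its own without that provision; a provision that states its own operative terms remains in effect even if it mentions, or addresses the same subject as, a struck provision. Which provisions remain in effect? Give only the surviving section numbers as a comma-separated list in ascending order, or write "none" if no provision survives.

1, 2, 3, 5, 7, 8, 9

Article 4 is struck. Article 6 merely fixes the alternative disposition for Article 4; with Article 4 gone it has nothing to operate on and falls away. Under the severability clause in Article 9, the remaining provisions continue in force. The provisions still in force are Article 1, Article 2, Article 3, Article 5, Article 7, Article 8, and Article 9.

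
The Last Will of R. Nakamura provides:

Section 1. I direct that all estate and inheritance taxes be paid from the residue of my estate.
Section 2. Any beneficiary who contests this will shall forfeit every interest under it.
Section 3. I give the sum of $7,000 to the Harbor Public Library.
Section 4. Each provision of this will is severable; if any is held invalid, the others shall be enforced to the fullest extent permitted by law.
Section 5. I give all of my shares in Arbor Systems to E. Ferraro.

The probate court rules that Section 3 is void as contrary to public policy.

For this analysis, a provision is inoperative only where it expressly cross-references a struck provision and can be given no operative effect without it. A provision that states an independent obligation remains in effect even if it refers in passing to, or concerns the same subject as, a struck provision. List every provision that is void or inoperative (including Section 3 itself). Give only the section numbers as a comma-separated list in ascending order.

3

Section 3 is struck. No other provision's operative terms depend on Section 3. Under the severability clause in Section 4, the remaining provisions continue in force. Section 1, Section 2, Section 4, and Section 5 remain in effect.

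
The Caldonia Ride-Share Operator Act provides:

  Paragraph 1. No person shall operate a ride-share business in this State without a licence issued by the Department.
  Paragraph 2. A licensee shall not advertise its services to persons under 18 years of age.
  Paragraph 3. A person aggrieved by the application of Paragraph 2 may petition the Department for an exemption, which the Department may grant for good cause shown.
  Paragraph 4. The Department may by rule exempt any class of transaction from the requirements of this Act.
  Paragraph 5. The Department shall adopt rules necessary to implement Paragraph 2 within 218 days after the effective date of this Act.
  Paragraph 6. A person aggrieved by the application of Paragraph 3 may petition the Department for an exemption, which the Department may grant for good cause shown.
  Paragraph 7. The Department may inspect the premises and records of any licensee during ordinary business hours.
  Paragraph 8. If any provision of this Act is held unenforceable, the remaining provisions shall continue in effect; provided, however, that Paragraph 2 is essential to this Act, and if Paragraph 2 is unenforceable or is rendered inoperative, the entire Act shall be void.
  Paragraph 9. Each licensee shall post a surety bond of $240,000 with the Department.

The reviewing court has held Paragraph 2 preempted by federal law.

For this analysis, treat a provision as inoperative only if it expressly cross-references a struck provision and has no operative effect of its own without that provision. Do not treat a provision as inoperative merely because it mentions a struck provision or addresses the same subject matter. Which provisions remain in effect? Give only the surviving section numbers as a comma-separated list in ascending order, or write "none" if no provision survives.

none

Paragraph 2 is struck. Paragraph 3 has no operative effect of its own apart from Paragraph 2 and is therefore inoperative. Paragraph 5 operates only by reference to Paragraph 2, so it falls with Paragraph 2. The only function of Paragraph 6 is the exemption procedure for Paragraph 3, so it cannot stand once Paragraph 3 is removed. Paragraph 8 makes Paragraph 2 an essential term, and Paragraph 2 is the provision held invalid; under Paragraph 8, the entire Act is therefore void. No provision of the Act survives.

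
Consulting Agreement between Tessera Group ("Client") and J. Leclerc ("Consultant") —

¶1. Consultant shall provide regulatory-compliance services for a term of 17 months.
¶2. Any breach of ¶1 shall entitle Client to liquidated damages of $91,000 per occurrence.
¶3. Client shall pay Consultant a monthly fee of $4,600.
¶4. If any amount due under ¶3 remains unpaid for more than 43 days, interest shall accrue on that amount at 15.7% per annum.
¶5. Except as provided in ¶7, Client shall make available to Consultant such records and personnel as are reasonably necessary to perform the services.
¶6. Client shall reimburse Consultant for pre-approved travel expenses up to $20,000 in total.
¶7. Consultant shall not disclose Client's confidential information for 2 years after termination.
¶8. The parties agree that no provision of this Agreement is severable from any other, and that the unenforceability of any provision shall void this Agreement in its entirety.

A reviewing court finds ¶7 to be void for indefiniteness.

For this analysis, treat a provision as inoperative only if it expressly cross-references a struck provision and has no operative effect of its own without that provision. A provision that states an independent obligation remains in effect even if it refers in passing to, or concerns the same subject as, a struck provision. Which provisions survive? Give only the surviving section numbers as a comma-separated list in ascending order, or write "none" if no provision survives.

none

¶7 is struck. No other provision's operative terms depend on ¶7. ¶8 provides that the Agreement is not severable, so the invalidity of any one provision voids the entire Agreement. No provision of the Agreement survives.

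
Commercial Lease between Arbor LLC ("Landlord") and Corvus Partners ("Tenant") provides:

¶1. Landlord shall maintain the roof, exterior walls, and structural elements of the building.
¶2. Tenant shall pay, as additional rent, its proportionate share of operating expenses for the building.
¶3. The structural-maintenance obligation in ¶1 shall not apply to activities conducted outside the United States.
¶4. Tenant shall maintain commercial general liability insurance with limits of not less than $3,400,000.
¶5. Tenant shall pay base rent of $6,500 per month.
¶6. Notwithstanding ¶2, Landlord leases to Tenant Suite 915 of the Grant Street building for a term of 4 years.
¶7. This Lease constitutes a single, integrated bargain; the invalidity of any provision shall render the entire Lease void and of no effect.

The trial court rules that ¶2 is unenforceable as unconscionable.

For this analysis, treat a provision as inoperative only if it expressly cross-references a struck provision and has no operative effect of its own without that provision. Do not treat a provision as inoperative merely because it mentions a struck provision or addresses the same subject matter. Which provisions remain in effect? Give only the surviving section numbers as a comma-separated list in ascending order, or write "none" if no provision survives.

none

¶2 is struck. No other provision's operative terms depend on ¶2. ¶7 provides that the Lease is not severable, so the invalidity of any one provision voids the entire Lease. No provision of the Lease survives.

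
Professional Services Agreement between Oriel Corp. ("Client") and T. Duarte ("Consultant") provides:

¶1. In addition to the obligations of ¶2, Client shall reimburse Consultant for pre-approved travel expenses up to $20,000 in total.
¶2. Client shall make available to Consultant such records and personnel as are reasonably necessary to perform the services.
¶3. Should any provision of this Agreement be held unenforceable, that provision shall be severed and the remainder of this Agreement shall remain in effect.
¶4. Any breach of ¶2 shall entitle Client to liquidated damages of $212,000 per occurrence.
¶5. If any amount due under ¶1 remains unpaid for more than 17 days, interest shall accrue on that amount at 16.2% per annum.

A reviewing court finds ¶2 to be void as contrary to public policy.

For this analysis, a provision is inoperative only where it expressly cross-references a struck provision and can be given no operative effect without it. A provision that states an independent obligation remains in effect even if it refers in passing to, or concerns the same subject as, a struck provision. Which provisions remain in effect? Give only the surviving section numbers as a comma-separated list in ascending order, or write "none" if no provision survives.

¶2 is struck. The whole of ¶4 is the liquidated-damages amount, defined by reference to ¶2, so ¶4 cannot stand once ¶2 is removed. ¶1 mentions ¶2 but its own obligation stands independently of ¶2, so ¶1 is not affected. ¶3 is a severability clause and preserves every provision that can still be given independent effect. ¶1, ¶3, and ¶5 remain in effect.

1, 3, 5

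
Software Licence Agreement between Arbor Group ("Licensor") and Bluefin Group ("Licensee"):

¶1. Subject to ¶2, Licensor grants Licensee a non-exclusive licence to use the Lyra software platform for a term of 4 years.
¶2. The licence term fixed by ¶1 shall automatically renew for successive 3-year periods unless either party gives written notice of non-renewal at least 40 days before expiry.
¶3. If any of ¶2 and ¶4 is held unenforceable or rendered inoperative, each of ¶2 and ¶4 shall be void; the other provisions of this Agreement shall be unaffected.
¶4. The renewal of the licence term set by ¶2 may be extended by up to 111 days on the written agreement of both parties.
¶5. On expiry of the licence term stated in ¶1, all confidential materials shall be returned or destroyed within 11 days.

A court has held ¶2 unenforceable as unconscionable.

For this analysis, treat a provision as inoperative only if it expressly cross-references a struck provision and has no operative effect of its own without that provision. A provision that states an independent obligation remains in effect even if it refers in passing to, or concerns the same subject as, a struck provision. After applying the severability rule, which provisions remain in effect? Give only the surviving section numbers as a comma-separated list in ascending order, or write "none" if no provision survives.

1, 3, 5

¶2 is struck. ¶4 has no operative effect of its own apart from ¶2 and is therefore inoperative. ¶1 mentions ¶2 but its own obligation stands independently of ¶2, so ¶1 is not affected. ¶3 declares ¶2 and ¶4 mutually dependent; since one of them has fallen, all of them are of no effect. The remainder continues in force under ¶3. That leaves ¶1, ¶3, and ¶5 in effect.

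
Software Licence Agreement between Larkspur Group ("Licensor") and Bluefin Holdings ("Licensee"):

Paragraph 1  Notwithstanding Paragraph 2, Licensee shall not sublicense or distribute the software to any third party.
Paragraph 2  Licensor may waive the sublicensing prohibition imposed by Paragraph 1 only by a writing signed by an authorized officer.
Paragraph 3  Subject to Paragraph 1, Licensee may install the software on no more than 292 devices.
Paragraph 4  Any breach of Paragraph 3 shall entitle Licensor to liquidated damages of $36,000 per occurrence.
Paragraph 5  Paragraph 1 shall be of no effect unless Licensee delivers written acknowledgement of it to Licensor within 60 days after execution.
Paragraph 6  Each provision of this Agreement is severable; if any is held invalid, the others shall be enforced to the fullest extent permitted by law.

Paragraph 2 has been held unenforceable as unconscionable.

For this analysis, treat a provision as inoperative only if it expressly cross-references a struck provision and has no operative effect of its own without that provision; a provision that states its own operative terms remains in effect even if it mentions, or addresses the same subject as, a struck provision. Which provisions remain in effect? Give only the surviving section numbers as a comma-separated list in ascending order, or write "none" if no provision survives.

1, 3, 4, 5, 6

Paragraph 2 is struck. Although Paragraph 1 refers to Paragraph 2, its operative terms do not depend on Paragraph 2, so it remains in effect. No other provision's operative terms depend on Paragraph 2. Paragraph 6 is a severability clause and preserves every provision that can still be given independent effect. That leaves Paragraph 1, Paragraph 3, Paragraph 4, Paragraph 5, and Paragraph 6 in effect.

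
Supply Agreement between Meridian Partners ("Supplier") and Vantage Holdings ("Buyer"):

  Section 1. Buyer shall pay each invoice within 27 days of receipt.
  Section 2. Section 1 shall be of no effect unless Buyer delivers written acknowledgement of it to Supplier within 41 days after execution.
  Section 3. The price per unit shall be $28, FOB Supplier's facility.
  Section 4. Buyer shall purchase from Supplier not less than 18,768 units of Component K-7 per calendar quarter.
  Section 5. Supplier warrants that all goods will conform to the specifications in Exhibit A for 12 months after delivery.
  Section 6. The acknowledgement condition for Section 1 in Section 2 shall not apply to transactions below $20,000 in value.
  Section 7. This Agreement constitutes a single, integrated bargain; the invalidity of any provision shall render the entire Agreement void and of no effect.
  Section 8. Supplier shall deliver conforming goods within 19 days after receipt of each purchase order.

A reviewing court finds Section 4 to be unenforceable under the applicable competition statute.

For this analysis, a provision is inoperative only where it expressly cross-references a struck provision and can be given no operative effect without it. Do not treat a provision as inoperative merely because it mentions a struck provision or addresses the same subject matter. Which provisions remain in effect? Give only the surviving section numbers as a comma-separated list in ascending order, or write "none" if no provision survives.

Section 4 is struck. No other provision's operative terms depend on Section 4. Section 7 provides that the Agreement is not severable, so the invalidity of any one provision voids the entire Agreement. No provision of the Agreement survives.

none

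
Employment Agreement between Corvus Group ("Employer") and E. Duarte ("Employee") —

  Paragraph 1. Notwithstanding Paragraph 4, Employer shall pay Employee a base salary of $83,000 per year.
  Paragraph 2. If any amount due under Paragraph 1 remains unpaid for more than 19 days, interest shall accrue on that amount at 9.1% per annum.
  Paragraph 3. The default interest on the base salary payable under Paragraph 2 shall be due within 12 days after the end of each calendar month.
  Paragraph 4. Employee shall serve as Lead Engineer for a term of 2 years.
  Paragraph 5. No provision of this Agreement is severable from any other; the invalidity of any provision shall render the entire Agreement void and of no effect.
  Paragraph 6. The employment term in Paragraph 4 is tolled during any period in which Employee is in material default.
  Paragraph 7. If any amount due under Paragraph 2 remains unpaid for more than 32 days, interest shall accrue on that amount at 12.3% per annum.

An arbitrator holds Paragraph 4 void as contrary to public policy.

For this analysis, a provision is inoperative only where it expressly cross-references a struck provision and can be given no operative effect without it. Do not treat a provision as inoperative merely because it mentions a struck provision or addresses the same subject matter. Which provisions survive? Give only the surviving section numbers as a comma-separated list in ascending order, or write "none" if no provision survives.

none

Paragraph 4 is struck. Paragraph 6 has no operative effect of its own apart from Paragraph 4 and is therefore inoperative. Paragraph 5 provides that the Agreement is not severable, so the invalidity of any one provision voids the entire Agreement. No provision of the Agreement survives.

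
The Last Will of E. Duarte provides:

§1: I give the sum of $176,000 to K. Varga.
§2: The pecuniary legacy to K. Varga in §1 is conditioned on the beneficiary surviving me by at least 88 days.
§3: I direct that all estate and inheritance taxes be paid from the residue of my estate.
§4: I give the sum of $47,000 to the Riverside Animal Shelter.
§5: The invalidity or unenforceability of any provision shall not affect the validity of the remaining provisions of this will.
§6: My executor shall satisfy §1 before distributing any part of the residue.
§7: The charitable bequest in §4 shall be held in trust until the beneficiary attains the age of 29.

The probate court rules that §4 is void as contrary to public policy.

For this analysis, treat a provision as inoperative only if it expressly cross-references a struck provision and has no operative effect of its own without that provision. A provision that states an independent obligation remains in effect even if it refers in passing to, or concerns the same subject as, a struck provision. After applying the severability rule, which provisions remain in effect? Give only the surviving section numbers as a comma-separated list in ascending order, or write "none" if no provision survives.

1, 2, 3, 5, 6

§4 is struck. The only function of §7 is the trust for §4, so it cannot stand once §4 is removed. Under the severability clause in §5, the remaining provisions continue in force. The provisions still in force are §1, §2, §3, §5, and §6.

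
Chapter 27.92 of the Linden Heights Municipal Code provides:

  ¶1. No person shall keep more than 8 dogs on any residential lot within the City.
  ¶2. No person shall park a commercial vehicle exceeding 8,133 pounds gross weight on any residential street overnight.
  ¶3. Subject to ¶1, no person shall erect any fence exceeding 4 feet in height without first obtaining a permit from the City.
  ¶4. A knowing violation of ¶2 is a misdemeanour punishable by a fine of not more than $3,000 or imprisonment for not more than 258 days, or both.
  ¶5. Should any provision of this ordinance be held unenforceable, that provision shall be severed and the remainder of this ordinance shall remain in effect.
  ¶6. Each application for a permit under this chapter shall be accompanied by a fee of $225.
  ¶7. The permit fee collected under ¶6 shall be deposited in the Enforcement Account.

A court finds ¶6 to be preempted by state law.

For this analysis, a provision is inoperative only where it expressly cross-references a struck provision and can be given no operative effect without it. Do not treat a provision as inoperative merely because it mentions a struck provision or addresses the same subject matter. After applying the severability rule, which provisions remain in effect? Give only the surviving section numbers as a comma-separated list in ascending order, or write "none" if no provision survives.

¶6 is struck. ¶7 does nothing except set the disposition of the permit fee by reference to ¶6; with ¶6 gone it has no independent effect and is inoperative. ¶5 is a severability clause and preserves every provision that can still be given independent effect. ¶1, ¶2, ¶3, ¶4, and ¶5 remain in effect.

1, 2, 3, 4, 5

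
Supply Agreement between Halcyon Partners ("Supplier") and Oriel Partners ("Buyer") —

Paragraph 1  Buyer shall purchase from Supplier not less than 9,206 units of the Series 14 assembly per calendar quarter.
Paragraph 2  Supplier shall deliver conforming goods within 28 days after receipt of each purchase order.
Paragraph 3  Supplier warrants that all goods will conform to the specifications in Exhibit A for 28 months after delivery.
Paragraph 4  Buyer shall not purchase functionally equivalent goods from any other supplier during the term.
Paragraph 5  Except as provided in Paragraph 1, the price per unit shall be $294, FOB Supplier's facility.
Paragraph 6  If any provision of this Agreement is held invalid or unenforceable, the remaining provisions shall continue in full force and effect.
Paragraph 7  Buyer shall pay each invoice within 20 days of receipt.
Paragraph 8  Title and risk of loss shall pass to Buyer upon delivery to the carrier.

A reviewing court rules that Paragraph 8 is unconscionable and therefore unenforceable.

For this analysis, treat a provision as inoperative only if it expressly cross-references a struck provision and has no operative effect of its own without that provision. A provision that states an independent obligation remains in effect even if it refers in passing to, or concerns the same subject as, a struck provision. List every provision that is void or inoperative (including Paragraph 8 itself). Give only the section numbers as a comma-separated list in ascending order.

Paragraph 8 is struck. No other provision's operative terms depend on Paragraph 8. Under the severability clause in Paragraph 6, the remaining provisions continue in force. Paragraph 1, Paragraph 2, Paragraph 3, Paragraph 4, Paragraph 5, Paragraph 6, and Paragraph 7 remain in effect.

8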